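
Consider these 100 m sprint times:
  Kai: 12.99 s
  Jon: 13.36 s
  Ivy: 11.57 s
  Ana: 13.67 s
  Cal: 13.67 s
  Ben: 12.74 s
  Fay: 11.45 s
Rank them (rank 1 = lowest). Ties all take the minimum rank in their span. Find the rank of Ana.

6

Sorted (ascending): 11.45, 11.57, 12.74, 12.99, 13.36, 13.67, 13.67
The 2 values of 13.67 occupy positions 6–7 → each gets rank 6.
Ana has value 13.67 s → rank 6.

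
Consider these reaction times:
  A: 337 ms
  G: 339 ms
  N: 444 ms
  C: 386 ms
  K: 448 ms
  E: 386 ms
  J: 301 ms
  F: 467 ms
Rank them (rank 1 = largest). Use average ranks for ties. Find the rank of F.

Sorted (descending): 467, 448, 444, 386, 386, 339, 337, 301
The 2 values of 386 occupy positions 4–5 → average rank (4+5)/2 = 4.5.
F has value 467 ms → rank 1.

1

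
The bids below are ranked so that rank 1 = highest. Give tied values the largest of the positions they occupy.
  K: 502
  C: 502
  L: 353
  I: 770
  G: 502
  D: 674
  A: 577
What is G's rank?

6

Sorted (descending): 770, 674, 577, 502, 502, 502, 353
The 3 values of 502 occupy positions 4–6 → each gets rank 6.
G has value 502 → rank 6.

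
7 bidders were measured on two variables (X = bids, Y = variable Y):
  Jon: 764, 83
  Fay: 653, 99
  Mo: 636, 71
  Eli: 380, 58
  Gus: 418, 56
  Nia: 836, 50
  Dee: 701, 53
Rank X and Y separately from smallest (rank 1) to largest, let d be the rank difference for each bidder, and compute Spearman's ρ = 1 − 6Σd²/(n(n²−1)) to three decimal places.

-0.214

Ranks of variable 1: 6, 4, 3, 1, 2, 7, 5
Ranks of variable 2: 6, 7, 5, 4, 3, 1, 2
d = r₁ − r₂: 0, -3, -2, -3, -1, 6, 3
d²: 0, 9, 4, 9, 1, 36, 9; Σd² = 68
ρ = 1 − 6·68/(7·48) = 1 − 408/336 = -0.214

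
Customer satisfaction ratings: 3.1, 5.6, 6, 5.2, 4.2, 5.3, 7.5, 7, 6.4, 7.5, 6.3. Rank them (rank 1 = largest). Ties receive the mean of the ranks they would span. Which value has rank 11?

Sorted (descending): 7.5, 7.5, 7, 6.4, 6.3, 6, 5.6, 5.3, 5.2, 4.2, 3.1
The 2 values of 7.5 occupy positions 1–2 → average rank (1+2)/2 = 1.5.
Rank 11 → value 3.1.

3.1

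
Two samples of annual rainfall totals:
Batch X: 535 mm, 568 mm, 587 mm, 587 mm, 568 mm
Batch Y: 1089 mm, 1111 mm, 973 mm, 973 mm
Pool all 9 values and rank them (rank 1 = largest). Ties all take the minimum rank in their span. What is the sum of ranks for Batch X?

33

Sorted (descending): 1111, 1089, 973, 973, 587, 587, 568, 568, 535
The 2 values of 973 occupy positions 3–4 → each gets rank 3.
The 2 values of 587 occupy positions 5–6 → each gets rank 5.
The 2 values of 568 occupy positions 7–8 → each gets rank 7.
Batch X values → pooled ranks: 535→9, 568→7, 587→5, 587→5, 568→7
Rank sum = 9 + 7 + 5 + 5 + 7 = 33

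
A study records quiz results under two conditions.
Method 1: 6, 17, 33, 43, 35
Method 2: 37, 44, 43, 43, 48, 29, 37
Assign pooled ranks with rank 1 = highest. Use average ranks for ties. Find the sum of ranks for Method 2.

34

Sorted (descending): 48, 44, 43, 43, 43, 37, 37, 35, 33, 29, 17, 6
The 3 values of 43 occupy positions 3–5 → average rank 4.
The 2 values of 37 occupy positions 6–7 → average rank (6+7)/2 = 6.5.
Method 2 values → pooled ranks: 37→6.5, 44→2, 43→4, 43→4, 48→1, 29→10, 37→6.5
Rank sum = 6.5 + 2 + 4 + 4 + 1 + 10 + 6.5 = 34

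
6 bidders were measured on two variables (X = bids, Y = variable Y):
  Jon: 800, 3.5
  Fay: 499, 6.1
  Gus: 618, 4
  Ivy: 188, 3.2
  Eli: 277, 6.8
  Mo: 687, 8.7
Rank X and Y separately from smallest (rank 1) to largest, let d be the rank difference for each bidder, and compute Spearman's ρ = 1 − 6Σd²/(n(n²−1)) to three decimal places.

0.200

Ranks of variable 1: 6, 3, 4, 1, 2, 5
Ranks of variable 2: 2, 4, 3, 1, 5, 6
d = r₁ − r₂: 4, -1, 1, 0, -3, -1
d²: 16, 1, 1, 0, 9, 1; Σd² = 28
ρ = 1 − 6·28/(6·35) = 1 − 168/210 = 0.200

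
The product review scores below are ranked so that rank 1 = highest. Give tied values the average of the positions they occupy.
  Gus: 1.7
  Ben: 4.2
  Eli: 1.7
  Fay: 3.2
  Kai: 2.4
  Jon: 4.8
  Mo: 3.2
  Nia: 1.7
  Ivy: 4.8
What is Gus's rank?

8

Sorted (descending): 4.8, 4.8, 4.2, 3.2, 3.2, 2.4, 1.7, 1.7, 1.7
The 2 values of 4.8 occupy positions 1–2 → average rank (1+2)/2 = 1.5.
The 2 values of 3.2 occupy positions 4–5 → average rank (4+5)/2 = 4.5.
The 3 values of 1.7 occupy positions 7–9 → average rank 8.
Gus has value 1.7 → rank 8.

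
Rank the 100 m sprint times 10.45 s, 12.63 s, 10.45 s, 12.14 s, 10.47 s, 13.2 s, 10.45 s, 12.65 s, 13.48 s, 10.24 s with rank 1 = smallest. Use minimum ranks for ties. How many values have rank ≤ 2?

Sorted (ascending): 10.24, 10.45, 10.45, 10.45, 10.47, 12.14, 12.63, 12.65, 13.2, 13.48
The 3 values of 10.45 occupy positions 2–4 → each gets rank 2.
Ranks ≤ 2: {1, 2, 2, 2} → 4 values.

4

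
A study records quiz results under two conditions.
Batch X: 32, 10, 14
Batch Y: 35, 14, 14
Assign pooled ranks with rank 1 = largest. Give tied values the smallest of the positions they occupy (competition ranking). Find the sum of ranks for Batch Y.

Sorted (descending): 35, 32, 14, 14, 14, 10
The 3 values of 14 occupy positions 3–5 → each gets rank 3.
Batch Y values → pooled ranks: 35→1, 14→3, 14→3
Rank sum = 1 + 3 + 3 = 7

7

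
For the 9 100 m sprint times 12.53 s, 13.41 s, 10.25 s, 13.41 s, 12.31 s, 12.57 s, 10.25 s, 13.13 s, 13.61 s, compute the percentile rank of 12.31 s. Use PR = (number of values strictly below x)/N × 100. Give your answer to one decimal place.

22.2

N = 9.
Strictly below 12.31: 2. Equal to 12.31: 1.
PR = 2/9 × 100 = 22.2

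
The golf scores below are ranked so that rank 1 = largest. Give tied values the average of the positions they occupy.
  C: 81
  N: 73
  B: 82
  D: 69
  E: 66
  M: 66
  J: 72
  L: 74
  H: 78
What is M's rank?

8.5

Sorted (descending): 82, 81, 78, 74, 73, 72, 69, 66, 66
The 2 values of 66 occupy positions 8–9 → average rank (8+9)/2 = 8.5.
M has value 66 → rank 8.5.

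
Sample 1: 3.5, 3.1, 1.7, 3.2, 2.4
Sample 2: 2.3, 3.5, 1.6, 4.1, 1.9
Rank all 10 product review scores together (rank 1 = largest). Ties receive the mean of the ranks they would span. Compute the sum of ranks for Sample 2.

Sorted (descending): 4.1, 3.5, 3.5, 3.2, 3.1, 2.4, 2.3, 1.9, 1.7, 1.6
The 2 values of 3.5 occupy positions 2–3 → average rank (2+3)/2 = 2.5.
Sample 2 values → pooled ranks: 2.3→7, 3.5→2.5, 1.6→10, 4.1→1, 1.9→8
Rank sum = 7 + 2.5 + 10 + 1 + 8 = 28.5

28.5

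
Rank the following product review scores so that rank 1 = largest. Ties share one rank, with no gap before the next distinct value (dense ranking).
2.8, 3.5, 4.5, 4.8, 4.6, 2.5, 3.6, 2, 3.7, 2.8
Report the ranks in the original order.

7, 6, 3, 1, 2, 8, 5, 9, 4, 7

Sorted (descending): 4.8, 4.6, 4.5, 3.7, 3.6, 3.5, 2.8, 2.8, 2.5, 2
The 2 values of 2.8 share dense rank 7.
Remaining distinct values take the next consecutive integers.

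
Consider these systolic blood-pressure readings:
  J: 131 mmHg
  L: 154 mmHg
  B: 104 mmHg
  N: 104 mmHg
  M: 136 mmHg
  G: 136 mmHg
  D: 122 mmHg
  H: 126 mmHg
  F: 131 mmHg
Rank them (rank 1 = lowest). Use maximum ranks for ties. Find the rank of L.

Sorted (ascending): 104, 104, 122, 126, 131, 131, 136, 136, 154
The 2 values of 104 occupy positions 1–2 → each gets rank 2.
The 2 values of 131 occupy positions 5–6 → each gets rank 6.
The 2 values of 136 occupy positions 7–8 → each gets rank 8.
L has value 154 mmHg → rank 9.

9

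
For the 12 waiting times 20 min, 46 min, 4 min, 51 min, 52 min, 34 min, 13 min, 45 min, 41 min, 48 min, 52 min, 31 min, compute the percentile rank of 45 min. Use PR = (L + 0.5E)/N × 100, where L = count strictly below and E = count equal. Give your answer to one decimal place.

N = 12.
Strictly below 45: 6. Equal to 45: 1.
PR = (6 + 0.5·1)/12 × 100 = 54.2

54.2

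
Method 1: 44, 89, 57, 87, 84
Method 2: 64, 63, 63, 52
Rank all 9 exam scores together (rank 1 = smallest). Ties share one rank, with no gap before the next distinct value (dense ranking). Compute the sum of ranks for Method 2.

Sorted (ascending): 44, 52, 57, 63, 63, 64, 84, 87, 89
The 2 values of 63 share dense rank 4.
Remaining distinct values take the next consecutive integers.
Method 2 values → pooled ranks: 64→5, 63→4, 63→4, 52→2
Rank sum = 5 + 4 + 4 + 2 = 15

15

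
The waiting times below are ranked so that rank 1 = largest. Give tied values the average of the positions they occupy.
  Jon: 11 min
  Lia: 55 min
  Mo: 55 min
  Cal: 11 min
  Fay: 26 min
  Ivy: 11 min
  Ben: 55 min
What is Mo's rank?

2

Sorted (descending): 55, 55, 55, 26, 11, 11, 11
The 3 values of 55 occupy positions 1–3 → average rank 2.
The 3 values of 11 occupy positions 5–7 → average rank 6.
Mo has value 55 min → rank 2.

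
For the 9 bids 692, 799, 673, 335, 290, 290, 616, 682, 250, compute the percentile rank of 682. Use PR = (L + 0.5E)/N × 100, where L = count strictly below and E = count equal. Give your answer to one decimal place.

72.2

N = 9.
Strictly below 682: 6. Equal to 682: 1.
PR = (6 + 0.5·1)/9 × 100 = 72.2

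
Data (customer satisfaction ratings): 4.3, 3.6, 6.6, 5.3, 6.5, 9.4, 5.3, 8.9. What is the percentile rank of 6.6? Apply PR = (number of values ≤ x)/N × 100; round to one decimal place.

N = 8.
Strictly below 6.6: 5. Equal to 6.6: 1.
PR = 6/8 × 100 = 75.0

75.0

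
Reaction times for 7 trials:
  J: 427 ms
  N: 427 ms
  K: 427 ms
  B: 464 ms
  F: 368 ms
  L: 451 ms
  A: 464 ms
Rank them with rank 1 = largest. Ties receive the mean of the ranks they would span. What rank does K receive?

Sorted (descending): 464, 464, 451, 427, 427, 427, 368
The 2 values of 464 occupy positions 1–2 → average rank (1+2)/2 = 1.5.
The 3 values of 427 occupy positions 4–6 → average rank 5.
K has value 427 ms → rank 5.

5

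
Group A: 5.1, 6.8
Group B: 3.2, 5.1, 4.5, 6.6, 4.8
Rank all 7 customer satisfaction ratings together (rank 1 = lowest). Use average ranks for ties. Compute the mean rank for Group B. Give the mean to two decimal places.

Sorted (ascending): 3.2, 4.5, 4.8, 5.1, 5.1, 6.6, 6.8
The 2 values of 5.1 occupy positions 4–5 → average rank (4+5)/2 = 4.5.
Group B values → pooled ranks: 3.2→1, 5.1→4.5, 4.5→2, 6.6→6, 4.8→3
Mean rank = (1 + 4.5 + 2 + 6 + 3) / 5 = 3.30

3.30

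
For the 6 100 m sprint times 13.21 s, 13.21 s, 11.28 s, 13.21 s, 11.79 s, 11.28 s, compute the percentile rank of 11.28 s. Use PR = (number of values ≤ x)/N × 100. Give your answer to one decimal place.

N = 6.
Strictly below 11.28: 0. Equal to 11.28: 2.
PR = 2/6 × 100 = 33.3

33.3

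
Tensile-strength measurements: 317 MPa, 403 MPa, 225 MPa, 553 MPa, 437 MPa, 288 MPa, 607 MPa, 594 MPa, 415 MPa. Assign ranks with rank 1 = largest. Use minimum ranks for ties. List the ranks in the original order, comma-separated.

7, 6, 9, 3, 4, 8, 1, 2, 5

Sorted (descending): 607, 594, 553, 437, 415, 403, 317, 288, 225
No ties — each value takes its position as its rank.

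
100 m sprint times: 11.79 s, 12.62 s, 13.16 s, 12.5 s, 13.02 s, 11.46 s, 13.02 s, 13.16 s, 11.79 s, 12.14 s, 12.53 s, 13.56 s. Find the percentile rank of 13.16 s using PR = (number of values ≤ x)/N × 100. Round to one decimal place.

91.7

N = 12.
Strictly below 13.16: 9. Equal to 13.16: 2.
PR = 11/12 × 100 = 91.7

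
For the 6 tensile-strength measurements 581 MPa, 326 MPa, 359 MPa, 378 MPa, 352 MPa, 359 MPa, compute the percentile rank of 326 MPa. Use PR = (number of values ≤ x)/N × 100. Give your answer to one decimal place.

16.7

N = 6.
Strictly below 326: 0. Equal to 326: 1.
PR = 1/6 × 100 = 16.7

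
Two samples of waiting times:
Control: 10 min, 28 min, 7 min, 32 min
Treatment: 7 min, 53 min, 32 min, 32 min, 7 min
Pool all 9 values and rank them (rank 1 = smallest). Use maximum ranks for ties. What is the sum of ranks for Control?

Sorted (ascending): 7, 7, 7, 10, 28, 32, 32, 32, 53
The 3 values of 7 occupy positions 1–3 → each gets rank 3.
The 3 values of 32 occupy positions 6–8 → each gets rank 8.
Control values → pooled ranks: 10→4, 28→5, 7→3, 32→8
Rank sum = 4 + 5 + 3 + 8 = 20

20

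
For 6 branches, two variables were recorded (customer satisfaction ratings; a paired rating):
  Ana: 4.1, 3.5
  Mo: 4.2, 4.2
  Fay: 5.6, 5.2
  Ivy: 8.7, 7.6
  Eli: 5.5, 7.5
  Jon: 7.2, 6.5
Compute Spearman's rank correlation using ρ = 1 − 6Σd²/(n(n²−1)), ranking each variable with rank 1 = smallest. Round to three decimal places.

Ranks of variable 1: 1, 2, 4, 6, 3, 5
Ranks of variable 2: 1, 2, 3, 6, 5, 4
d = r₁ − r₂: 0, 0, 1, 0, -2, 1
d²: 0, 0, 1, 0, 4, 1; Σd² = 6
ρ = 1 − 6·6/(6·35) = 1 − 36/210 = 0.829

0.829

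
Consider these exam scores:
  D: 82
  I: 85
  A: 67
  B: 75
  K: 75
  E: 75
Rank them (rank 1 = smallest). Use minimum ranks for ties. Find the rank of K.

2

Sorted (ascending): 67, 75, 75, 75, 82, 85
The 3 values of 75 occupy positions 2–4 → each gets rank 2.
K has value 75 → rank 2.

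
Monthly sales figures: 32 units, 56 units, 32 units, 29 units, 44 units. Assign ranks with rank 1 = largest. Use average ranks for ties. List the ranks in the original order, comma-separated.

Sorted (descending): 56, 44, 32, 32, 29
The 2 values of 32 occupy positions 3–4 → average rank (3+4)/2 = 3.5.

3.5, 1, 3.5, 5, 2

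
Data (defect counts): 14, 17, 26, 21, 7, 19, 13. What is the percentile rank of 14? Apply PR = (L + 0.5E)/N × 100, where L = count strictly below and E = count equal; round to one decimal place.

N = 7.
Strictly below 14: 2. Equal to 14: 1.
PR = (2 + 0.5·1)/7 × 100 = 35.7

35.7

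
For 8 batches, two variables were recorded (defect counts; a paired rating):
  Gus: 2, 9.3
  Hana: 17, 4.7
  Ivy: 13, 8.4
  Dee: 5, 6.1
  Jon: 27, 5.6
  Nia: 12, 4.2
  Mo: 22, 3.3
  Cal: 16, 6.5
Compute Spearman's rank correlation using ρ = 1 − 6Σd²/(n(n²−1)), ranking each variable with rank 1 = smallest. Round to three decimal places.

-0.548

Ranks of variable 1: 1, 6, 4, 2, 8, 3, 7, 5
Ranks of variable 2: 8, 3, 7, 5, 4, 2, 1, 6
d = r₁ − r₂: -7, 3, -3, -3, 4, 1, 6, -1
d²: 49, 9, 9, 9, 16, 1, 36, 1; Σd² = 130
ρ = 1 − 6·130/(8·63) = 1 − 780/504 = -0.548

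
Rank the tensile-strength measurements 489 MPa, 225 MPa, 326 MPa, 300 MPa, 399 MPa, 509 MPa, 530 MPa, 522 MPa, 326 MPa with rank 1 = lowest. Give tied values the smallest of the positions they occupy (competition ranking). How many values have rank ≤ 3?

Sorted (ascending): 225, 300, 326, 326, 399, 489, 509, 522, 530
The 2 values of 326 occupy positions 3–4 → each gets rank 3.
Ranks ≤ 3: {1, 2, 3, 3} → 4 values.

4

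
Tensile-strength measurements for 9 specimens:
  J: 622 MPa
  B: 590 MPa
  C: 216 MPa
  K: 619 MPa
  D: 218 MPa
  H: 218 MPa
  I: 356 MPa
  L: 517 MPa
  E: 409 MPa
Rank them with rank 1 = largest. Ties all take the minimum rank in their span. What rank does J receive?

1

Sorted (descending): 622, 619, 590, 517, 409, 356, 218, 218, 216
The 2 values of 218 occupy positions 7–8 → each gets rank 7.
J has value 622 MPa → rank 1.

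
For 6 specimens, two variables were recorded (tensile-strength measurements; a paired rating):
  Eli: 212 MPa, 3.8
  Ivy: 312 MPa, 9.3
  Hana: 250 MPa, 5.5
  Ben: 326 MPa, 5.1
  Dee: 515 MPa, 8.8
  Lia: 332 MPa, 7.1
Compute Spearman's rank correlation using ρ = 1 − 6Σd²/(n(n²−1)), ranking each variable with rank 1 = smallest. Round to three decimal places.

Ranks of variable 1: 1, 3, 2, 4, 6, 5
Ranks of variable 2: 1, 6, 3, 2, 5, 4
d = r₁ − r₂: 0, -3, -1, 2, 1, 1
d²: 0, 9, 1, 4, 1, 1; Σd² = 16
ρ = 1 − 6·16/(6·35) = 1 − 96/210 = 0.543

0.543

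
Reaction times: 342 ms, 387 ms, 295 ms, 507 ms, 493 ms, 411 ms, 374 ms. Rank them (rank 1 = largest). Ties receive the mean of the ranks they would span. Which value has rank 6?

Sorted (descending): 507, 493, 411, 387, 374, 342, 295
No ties — each value takes its position as its rank.
Rank 6 → value 342.

342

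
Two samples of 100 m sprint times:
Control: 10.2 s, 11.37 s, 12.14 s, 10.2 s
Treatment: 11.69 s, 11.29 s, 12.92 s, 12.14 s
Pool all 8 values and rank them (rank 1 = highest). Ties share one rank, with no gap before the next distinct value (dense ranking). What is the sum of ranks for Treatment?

11

Sorted (descending): 12.92, 12.14, 12.14, 11.69, 11.37, 11.29, 10.2, 10.2
The 2 values of 12.14 share dense rank 2.
The 2 values of 10.2 share dense rank 6.
Remaining distinct values take the next consecutive integers.
Treatment values → pooled ranks: 11.69→3, 11.29→5, 12.92→1, 12.14→2
Rank sum = 3 + 5 + 1 + 2 = 11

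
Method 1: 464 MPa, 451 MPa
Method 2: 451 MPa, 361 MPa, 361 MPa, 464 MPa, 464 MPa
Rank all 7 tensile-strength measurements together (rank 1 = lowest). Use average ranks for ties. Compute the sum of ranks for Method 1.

9.5

Sorted (ascending): 361, 361, 451, 451, 464, 464, 464
The 2 values of 361 occupy positions 1–2 → average rank (1+2)/2 = 1.5.
The 2 values of 451 occupy positions 3–4 → average rank (3+4)/2 = 3.5.
The 3 values of 464 occupy positions 5–7 → average rank 6.
Method 1 values → pooled ranks: 464→6, 451→3.5
Rank sum = 6 + 3.5 = 9.5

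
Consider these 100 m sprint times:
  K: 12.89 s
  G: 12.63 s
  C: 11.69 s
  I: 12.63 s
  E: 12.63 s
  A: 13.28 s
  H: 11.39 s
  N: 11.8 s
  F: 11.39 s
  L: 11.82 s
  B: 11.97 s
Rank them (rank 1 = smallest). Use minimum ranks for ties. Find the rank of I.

Sorted (ascending): 11.39, 11.39, 11.69, 11.8, 11.82, 11.97, 12.63, 12.63, 12.63, 12.89, 13.28
The 2 values of 11.39 occupy positions 1–2 → each gets rank 1.
The 3 values of 12.63 occupy positions 7–9 → each gets rank 7.
I has value 12.63 s → rank 7.

7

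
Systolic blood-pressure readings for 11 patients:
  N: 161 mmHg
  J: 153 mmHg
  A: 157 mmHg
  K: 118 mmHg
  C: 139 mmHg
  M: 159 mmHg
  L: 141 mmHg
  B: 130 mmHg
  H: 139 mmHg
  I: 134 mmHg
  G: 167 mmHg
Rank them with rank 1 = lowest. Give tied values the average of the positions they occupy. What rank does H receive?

4.5

Sorted (ascending): 118, 130, 134, 139, 139, 141, 153, 157, 159, 161, 167
The 2 values of 139 occupy positions 4–5 → average rank (4+5)/2 = 4.5.
H has value 139 mmHg → rank 4.5.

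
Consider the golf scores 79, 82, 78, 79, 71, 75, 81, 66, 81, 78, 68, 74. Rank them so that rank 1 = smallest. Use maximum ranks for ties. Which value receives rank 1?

66

Sorted (ascending): 66, 68, 71, 74, 75, 78, 78, 79, 79, 81, 81, 82
The 2 values of 78 occupy positions 6–7 → each gets rank 7.
The 2 values of 79 occupy positions 8–9 → each gets rank 9.
The 2 values of 81 occupy positions 10–11 → each gets rank 11.
Rank 1 → value 66.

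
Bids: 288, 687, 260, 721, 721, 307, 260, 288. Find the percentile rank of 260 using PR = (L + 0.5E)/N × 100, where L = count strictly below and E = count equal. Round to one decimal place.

12.5

N = 8.
Strictly below 260: 0. Equal to 260: 2.
PR = (0 + 0.5·2)/8 × 100 = 12.5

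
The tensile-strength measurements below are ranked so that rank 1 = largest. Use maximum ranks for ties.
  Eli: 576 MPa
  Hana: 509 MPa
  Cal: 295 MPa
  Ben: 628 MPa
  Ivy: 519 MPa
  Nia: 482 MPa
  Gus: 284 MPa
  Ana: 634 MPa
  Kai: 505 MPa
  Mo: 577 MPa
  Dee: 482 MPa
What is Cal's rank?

10

Sorted (descending): 634, 628, 577, 576, 519, 509, 505, 482, 482, 295, 284
The 2 values of 482 occupy positions 8–9 → each gets rank 9.
Cal has value 295 MPa → rank 10.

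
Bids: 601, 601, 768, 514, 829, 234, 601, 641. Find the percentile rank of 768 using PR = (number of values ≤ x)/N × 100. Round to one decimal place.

N = 8.
Strictly below 768: 6. Equal to 768: 1.
PR = 7/8 × 100 = 87.5

87.5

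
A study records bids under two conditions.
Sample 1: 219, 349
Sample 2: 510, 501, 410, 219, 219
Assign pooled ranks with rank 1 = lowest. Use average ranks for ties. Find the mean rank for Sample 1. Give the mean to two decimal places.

3.00

Sorted (ascending): 219, 219, 219, 349, 410, 501, 510
The 3 values of 219 occupy positions 1–3 → average rank 2.
Sample 1 values → pooled ranks: 219→2, 349→4
Mean rank = (2 + 4) / 2 = 3.00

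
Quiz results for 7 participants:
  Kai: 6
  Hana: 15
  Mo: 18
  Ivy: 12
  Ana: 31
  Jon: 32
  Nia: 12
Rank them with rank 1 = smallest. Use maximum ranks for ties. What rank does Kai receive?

1

Sorted (ascending): 6, 12, 12, 15, 18, 31, 32
The 2 values of 12 occupy positions 2–3 → each gets rank 3.
Kai has value 6 → rank 1.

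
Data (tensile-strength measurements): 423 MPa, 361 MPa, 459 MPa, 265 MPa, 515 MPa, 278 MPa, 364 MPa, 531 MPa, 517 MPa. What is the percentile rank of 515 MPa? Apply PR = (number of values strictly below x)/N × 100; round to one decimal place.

N = 9.
Strictly below 515: 6. Equal to 515: 1.
PR = 6/9 × 100 = 66.7

66.7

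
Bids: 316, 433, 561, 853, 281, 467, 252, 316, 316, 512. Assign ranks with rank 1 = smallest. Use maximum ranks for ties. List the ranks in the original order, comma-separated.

5, 6, 9, 10, 2, 7, 1, 5, 5, 8

Sorted (ascending): 252, 281, 316, 316, 316, 433, 467, 512, 561, 853
The 3 values of 316 occupy positions 3–5 → each gets rank 5.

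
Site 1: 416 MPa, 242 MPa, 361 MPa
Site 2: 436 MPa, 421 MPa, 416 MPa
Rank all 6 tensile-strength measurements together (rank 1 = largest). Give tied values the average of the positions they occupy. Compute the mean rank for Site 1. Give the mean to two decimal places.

Sorted (descending): 436, 421, 416, 416, 361, 242
The 2 values of 416 occupy positions 3–4 → average rank (3+4)/2 = 3.5.
Site 1 values → pooled ranks: 416→3.5, 242→6, 361→5
Mean rank = (3.5 + 6 + 5) / 3 = 4.83

4.83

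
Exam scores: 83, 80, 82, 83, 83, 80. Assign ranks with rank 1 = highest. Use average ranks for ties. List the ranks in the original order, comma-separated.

Sorted (descending): 83, 83, 83, 82, 80, 80
The 3 values of 83 occupy positions 1–3 → average rank 2.
The 2 values of 80 occupy positions 5–6 → average rank (5+6)/2 = 5.5.

2, 5.5, 4, 2, 2, 5.5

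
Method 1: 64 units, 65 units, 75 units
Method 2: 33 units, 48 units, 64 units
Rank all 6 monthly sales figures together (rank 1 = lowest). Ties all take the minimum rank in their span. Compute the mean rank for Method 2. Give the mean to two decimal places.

Sorted (ascending): 33, 48, 64, 64, 65, 75
The 2 values of 64 occupy positions 3–4 → each gets rank 3.
Method 2 values → pooled ranks: 33→1, 48→2, 64→3
Mean rank = (1 + 2 + 3) / 3 = 2.00

2.00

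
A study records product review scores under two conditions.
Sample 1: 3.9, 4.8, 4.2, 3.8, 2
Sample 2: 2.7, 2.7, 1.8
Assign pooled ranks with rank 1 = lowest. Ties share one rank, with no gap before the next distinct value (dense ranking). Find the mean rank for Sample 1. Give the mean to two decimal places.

Sorted (ascending): 1.8, 2, 2.7, 2.7, 3.8, 3.9, 4.2, 4.8
The 2 values of 2.7 share dense rank 3.
Remaining distinct values take the next consecutive integers.
Sample 1 values → pooled ranks: 3.9→5, 4.8→7, 4.2→6, 3.8→4, 2→2
Mean rank = (5 + 7 + 6 + 4 + 2) / 5 = 4.80

4.80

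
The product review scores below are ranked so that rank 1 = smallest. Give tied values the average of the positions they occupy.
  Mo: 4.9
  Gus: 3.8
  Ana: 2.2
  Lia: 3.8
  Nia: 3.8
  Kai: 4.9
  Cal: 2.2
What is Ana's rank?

1.5

Sorted (ascending): 2.2, 2.2, 3.8, 3.8, 3.8, 4.9, 4.9
The 2 values of 2.2 occupy positions 1–2 → average rank (1+2)/2 = 1.5.
The 3 values of 3.8 occupy positions 3–5 → average rank 4.
The 2 values of 4.9 occupy positions 6–7 → average rank (6+7)/2 = 6.5.
Ana has value 2.2 → rank 1.5.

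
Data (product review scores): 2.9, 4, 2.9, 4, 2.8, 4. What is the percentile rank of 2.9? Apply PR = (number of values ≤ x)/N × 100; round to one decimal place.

N = 6.
Strictly below 2.9: 1. Equal to 2.9: 2.
PR = 3/6 × 100 = 50.0

50.0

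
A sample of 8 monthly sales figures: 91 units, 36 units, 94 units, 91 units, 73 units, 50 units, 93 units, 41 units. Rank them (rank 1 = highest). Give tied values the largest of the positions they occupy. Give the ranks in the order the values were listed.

4, 8, 1, 4, 5, 6, 2, 7

Sorted (descending): 94, 93, 91, 91, 73, 50, 41, 36
The 2 values of 91 occupy positions 3–4 → each gets rank 4.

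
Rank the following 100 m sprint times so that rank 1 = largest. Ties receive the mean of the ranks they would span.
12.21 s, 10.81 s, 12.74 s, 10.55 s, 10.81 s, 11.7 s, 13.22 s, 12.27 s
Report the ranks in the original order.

Sorted (descending): 13.22, 12.74, 12.27, 12.21, 11.7, 10.81, 10.81, 10.55
The 2 values of 10.81 occupy positions 6–7 → average rank (6+7)/2 = 6.5.

4, 6.5, 2, 8, 6.5, 5, 1, 3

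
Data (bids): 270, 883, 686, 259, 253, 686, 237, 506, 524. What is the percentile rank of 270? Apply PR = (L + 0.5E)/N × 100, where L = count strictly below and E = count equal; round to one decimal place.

38.9

N = 9.
Strictly below 270: 3. Equal to 270: 1.
PR = (3 + 0.5·1)/9 × 100 = 38.9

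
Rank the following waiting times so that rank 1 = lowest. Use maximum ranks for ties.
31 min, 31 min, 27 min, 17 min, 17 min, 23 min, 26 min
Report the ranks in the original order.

7, 7, 5, 2, 2, 3, 4

Sorted (ascending): 17, 17, 23, 26, 27, 31, 31
The 2 values of 17 occupy positions 1–2 → each gets rank 2.
The 2 values of 31 occupy positions 6–7 → each gets rank 7.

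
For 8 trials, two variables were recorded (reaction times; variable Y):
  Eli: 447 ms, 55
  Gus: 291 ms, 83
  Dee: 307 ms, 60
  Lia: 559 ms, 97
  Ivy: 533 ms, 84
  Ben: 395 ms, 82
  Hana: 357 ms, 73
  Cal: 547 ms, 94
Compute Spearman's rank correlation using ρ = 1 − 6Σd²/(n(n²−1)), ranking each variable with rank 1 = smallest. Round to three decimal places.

Ranks of variable 1: 5, 1, 2, 8, 6, 4, 3, 7
Ranks of variable 2: 1, 5, 2, 8, 6, 4, 3, 7
d = r₁ − r₂: 4, -4, 0, 0, 0, 0, 0, 0
d²: 16, 16, 0, 0, 0, 0, 0, 0; Σd² = 32
ρ = 1 − 6·32/(8·63) = 1 − 192/504 = 0.619

0.619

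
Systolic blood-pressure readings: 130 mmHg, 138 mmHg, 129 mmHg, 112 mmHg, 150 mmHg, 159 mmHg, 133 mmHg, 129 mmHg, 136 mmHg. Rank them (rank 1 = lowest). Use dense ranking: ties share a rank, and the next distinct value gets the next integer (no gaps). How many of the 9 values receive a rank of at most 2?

3

Sorted (ascending): 112, 129, 129, 130, 133, 136, 138, 150, 159
The 2 values of 129 share dense rank 2.
Remaining distinct values take the next consecutive integers.
Ranks ≤ 2: {1, 2, 2} → 3 values.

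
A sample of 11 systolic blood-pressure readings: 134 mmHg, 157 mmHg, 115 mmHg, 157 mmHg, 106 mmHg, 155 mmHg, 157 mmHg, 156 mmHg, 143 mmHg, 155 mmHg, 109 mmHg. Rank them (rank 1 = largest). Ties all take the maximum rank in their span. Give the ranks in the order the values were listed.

8, 3, 9, 3, 11, 6, 3, 4, 7, 6, 10

Sorted (descending): 157, 157, 157, 156, 155, 155, 143, 134, 115, 109, 106
The 3 values of 157 occupy positions 1–3 → each gets rank 3.
The 2 values of 155 occupy positions 5–6 → each gets rank 6.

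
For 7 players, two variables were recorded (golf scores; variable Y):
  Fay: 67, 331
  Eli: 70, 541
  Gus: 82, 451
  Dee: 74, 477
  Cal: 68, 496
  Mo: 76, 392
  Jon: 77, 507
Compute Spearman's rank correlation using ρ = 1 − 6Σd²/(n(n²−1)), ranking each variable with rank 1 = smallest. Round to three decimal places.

Ranks of variable 1: 1, 3, 7, 4, 2, 5, 6
Ranks of variable 2: 1, 7, 3, 4, 5, 2, 6
d = r₁ − r₂: 0, -4, 4, 0, -3, 3, 0
d²: 0, 16, 16, 0, 9, 9, 0; Σd² = 50
ρ = 1 − 6·50/(7·48) = 1 − 300/336 = 0.107

0.107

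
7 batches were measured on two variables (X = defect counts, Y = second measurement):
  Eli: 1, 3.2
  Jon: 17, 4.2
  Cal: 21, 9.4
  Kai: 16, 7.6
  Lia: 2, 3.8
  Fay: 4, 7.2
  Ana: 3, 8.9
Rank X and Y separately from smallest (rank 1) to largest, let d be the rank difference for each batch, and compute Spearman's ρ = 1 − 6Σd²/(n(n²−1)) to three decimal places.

Ranks of variable 1: 1, 6, 7, 5, 2, 4, 3
Ranks of variable 2: 1, 3, 7, 5, 2, 4, 6
d = r₁ − r₂: 0, 3, 0, 0, 0, 0, -3
d²: 0, 9, 0, 0, 0, 0, 9; Σd² = 18
ρ = 1 − 6·18/(7·48) = 1 − 108/336 = 0.679

0.679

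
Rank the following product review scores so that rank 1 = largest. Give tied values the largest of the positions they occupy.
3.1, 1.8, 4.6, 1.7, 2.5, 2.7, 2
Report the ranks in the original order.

2, 6, 1, 7, 4, 3, 5

Sorted (descending): 4.6, 3.1, 2.7, 2.5, 2, 1.8, 1.7
No ties — each value takes its position as its rank.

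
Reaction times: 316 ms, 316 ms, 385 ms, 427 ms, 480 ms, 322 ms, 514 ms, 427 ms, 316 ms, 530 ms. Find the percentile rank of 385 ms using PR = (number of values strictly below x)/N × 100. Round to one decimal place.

N = 10.
Strictly below 385: 4. Equal to 385: 1.
PR = 4/10 × 100 = 40.0

40.0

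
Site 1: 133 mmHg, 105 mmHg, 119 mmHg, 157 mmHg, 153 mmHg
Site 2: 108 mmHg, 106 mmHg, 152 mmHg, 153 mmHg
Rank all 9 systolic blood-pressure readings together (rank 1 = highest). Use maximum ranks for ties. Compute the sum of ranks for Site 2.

Sorted (descending): 157, 153, 153, 152, 133, 119, 108, 106, 105
The 2 values of 153 occupy positions 2–3 → each gets rank 3.
Site 2 values → pooled ranks: 108→7, 106→8, 152→4, 153→3
Rank sum = 7 + 8 + 4 + 3 = 22

22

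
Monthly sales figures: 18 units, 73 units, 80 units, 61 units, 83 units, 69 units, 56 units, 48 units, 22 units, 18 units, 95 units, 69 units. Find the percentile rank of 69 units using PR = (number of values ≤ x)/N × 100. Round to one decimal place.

66.7

N = 12.
Strictly below 69: 6. Equal to 69: 2.
PR = 8/12 × 100 = 66.7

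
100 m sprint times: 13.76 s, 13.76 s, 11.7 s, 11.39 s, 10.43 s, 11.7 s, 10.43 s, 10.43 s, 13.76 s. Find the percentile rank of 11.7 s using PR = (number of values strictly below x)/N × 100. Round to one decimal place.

N = 9.
Strictly below 11.7: 4. Equal to 11.7: 2.
PR = 4/9 × 100 = 44.4

44.4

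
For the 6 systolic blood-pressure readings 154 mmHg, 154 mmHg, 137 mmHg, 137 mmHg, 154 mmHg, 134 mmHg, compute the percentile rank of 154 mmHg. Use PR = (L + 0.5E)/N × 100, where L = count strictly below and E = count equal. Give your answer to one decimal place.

75.0

N = 6.
Strictly below 154: 3. Equal to 154: 3.
PR = (3 + 0.5·3)/6 × 100 = 75.0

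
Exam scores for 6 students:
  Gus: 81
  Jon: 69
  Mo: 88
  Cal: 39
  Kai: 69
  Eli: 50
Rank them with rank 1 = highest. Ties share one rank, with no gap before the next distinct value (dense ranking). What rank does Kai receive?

3

Sorted (descending): 88, 81, 69, 69, 50, 39
The 2 values of 69 share dense rank 3.
Remaining distinct values take the next consecutive integers.
Kai has value 69 → rank 3.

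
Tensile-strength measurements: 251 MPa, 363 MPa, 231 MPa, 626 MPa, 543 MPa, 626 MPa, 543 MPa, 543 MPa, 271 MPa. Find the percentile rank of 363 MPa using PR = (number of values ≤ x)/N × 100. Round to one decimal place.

44.4

N = 9.
Strictly below 363: 3. Equal to 363: 1.
PR = 4/9 × 100 = 44.4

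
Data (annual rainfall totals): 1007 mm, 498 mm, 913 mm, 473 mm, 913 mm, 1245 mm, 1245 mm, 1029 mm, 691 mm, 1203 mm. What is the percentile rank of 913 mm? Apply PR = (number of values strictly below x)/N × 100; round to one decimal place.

N = 10.
Strictly below 913: 3. Equal to 913: 2.
PR = 3/10 × 100 = 30.0

30.0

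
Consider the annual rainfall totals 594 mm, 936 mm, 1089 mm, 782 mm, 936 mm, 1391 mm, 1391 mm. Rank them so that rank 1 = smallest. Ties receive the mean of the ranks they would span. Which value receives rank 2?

782

Sorted (ascending): 594, 782, 936, 936, 1089, 1391, 1391
The 2 values of 936 occupy positions 3–4 → average rank (3+4)/2 = 3.5.
The 2 values of 1391 occupy positions 6–7 → average rank (6+7)/2 = 6.5.
Rank 2 → value 782.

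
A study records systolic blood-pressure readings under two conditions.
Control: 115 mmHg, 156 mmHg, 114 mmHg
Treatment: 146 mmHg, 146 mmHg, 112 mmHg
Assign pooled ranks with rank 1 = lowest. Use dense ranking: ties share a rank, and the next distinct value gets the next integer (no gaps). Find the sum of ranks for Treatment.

9

Sorted (ascending): 112, 114, 115, 146, 146, 156
The 2 values of 146 share dense rank 4.
Remaining distinct values take the next consecutive integers.
Treatment values → pooled ranks: 146→4, 146→4, 112→1
Rank sum = 4 + 4 + 1 = 9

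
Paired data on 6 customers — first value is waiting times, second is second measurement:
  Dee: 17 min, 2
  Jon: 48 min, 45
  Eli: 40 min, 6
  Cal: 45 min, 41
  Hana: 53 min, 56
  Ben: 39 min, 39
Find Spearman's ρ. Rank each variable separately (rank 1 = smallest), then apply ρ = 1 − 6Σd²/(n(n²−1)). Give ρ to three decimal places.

0.943

Ranks of variable 1: 1, 5, 3, 4, 6, 2
Ranks of variable 2: 1, 5, 2, 4, 6, 3
d = r₁ − r₂: 0, 0, 1, 0, 0, -1
d²: 0, 0, 1, 0, 0, 1; Σd² = 2
ρ = 1 − 6·2/(6·35) = 1 − 12/210 = 0.943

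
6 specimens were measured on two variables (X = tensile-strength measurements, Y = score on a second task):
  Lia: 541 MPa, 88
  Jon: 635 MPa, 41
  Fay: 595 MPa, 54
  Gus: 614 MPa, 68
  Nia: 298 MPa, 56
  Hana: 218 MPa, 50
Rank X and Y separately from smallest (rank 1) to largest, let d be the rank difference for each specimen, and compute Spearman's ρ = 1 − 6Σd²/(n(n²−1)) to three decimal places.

Ranks of variable 1: 3, 6, 4, 5, 2, 1
Ranks of variable 2: 6, 1, 3, 5, 4, 2
d = r₁ − r₂: -3, 5, 1, 0, -2, -1
d²: 9, 25, 1, 0, 4, 1; Σd² = 40
ρ = 1 − 6·40/(6·35) = 1 − 240/210 = -0.143

-0.143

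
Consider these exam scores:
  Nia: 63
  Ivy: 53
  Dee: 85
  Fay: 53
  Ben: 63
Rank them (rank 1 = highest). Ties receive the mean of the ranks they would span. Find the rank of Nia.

2.5

Sorted (descending): 85, 63, 63, 53, 53
The 2 values of 63 occupy positions 2–3 → average rank (2+3)/2 = 2.5.
The 2 values of 53 occupy positions 4–5 → average rank (4+5)/2 = 4.5.
Nia has value 63 → rank 2.5.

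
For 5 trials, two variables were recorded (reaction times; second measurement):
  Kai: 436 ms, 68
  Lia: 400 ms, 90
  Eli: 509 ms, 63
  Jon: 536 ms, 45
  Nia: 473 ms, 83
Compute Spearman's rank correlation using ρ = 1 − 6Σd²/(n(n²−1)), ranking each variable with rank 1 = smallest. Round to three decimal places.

-0.900

Ranks of variable 1: 2, 1, 4, 5, 3
Ranks of variable 2: 3, 5, 2, 1, 4
d = r₁ − r₂: -1, -4, 2, 4, -1
d²: 1, 16, 4, 16, 1; Σd² = 38
ρ = 1 − 6·38/(5·24) = 1 − 228/120 = -0.900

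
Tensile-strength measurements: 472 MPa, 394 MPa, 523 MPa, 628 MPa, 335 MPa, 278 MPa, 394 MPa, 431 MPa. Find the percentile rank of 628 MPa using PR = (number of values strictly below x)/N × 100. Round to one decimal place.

N = 8.
Strictly below 628: 7. Equal to 628: 1.
PR = 7/8 × 100 = 87.5

87.5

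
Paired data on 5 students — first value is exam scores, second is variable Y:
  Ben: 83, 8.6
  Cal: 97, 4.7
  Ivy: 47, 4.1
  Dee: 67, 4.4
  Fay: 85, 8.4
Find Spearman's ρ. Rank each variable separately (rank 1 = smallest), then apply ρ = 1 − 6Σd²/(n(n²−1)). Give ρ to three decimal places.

Ranks of variable 1: 3, 5, 1, 2, 4
Ranks of variable 2: 5, 3, 1, 2, 4
d = r₁ − r₂: -2, 2, 0, 0, 0
d²: 4, 4, 0, 0, 0; Σd² = 8
ρ = 1 − 6·8/(5·24) = 1 − 48/120 = 0.600

0.600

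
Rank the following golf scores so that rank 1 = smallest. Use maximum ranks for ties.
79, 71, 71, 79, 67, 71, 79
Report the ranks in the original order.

Sorted (ascending): 67, 71, 71, 71, 79, 79, 79
The 3 values of 71 occupy positions 2–4 → each gets rank 4.
The 3 values of 79 occupy positions 5–7 → each gets rank 7.

7, 4, 4, 7, 1, 4, 7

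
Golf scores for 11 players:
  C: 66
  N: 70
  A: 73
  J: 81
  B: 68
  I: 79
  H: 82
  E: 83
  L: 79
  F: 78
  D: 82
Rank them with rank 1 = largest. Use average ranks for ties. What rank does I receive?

Sorted (descending): 83, 82, 82, 81, 79, 79, 78, 73, 70, 68, 66
The 2 values of 82 occupy positions 2–3 → average rank (2+3)/2 = 2.5.
The 2 values of 79 occupy positions 5–6 → average rank (5+6)/2 = 5.5.
I has value 79 → rank 5.5.

5.5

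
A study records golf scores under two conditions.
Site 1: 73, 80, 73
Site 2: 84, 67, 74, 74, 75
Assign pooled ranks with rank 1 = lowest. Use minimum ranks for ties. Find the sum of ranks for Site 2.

Sorted (ascending): 67, 73, 73, 74, 74, 75, 80, 84
The 2 values of 73 occupy positions 2–3 → each gets rank 2.
The 2 values of 74 occupy positions 4–5 → each gets rank 4.
Site 2 values → pooled ranks: 84→8, 67→1, 74→4, 74→4, 75→6
Rank sum = 8 + 1 + 4 + 4 + 6 = 23

23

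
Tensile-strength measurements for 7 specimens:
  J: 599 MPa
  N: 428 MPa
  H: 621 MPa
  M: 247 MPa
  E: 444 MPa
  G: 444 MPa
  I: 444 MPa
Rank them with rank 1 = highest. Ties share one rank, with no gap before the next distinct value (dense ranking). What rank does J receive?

Sorted (descending): 621, 599, 444, 444, 444, 428, 247
The 3 values of 444 share dense rank 3.
Remaining distinct values take the next consecutive integers.
J has value 599 MPa → rank 2.

2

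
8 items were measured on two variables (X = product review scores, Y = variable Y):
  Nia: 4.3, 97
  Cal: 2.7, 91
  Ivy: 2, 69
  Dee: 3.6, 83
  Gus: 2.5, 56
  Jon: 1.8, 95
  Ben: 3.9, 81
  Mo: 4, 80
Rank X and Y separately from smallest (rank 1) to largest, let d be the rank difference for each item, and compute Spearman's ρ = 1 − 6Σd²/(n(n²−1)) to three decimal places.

0.238

Ranks of variable 1: 8, 4, 2, 5, 3, 1, 6, 7
Ranks of variable 2: 8, 6, 2, 5, 1, 7, 4, 3
d = r₁ − r₂: 0, -2, 0, 0, 2, -6, 2, 4
d²: 0, 4, 0, 0, 4, 36, 4, 16; Σd² = 64
ρ = 1 − 6·64/(8·63) = 1 − 384/504 = 0.238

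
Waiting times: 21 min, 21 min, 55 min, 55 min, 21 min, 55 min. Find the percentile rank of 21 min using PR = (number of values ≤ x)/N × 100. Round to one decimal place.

50.0

N = 6.
Strictly below 21: 0. Equal to 21: 3.
PR = 3/6 × 100 = 50.0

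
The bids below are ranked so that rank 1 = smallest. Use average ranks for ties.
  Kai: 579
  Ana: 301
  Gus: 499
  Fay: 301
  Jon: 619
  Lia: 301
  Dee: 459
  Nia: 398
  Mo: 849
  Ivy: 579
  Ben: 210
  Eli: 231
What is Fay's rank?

Sorted (ascending): 210, 231, 301, 301, 301, 398, 459, 499, 579, 579, 619, 849
The 3 values of 301 occupy positions 3–5 → average rank 4.
The 2 values of 579 occupy positions 9–10 → average rank (9+10)/2 = 9.5.
Fay has value 301 → rank 4.

4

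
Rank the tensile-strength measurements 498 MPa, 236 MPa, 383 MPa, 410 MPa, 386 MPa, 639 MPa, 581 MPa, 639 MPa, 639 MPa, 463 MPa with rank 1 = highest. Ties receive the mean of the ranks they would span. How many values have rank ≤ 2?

Sorted (descending): 639, 639, 639, 581, 498, 463, 410, 386, 383, 236
The 3 values of 639 occupy positions 1–3 → average rank 2.
Ranks ≤ 2: {2, 2, 2} → 3 values.

3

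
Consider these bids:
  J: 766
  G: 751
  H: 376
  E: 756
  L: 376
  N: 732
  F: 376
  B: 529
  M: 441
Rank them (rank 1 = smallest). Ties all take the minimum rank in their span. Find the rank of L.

1

Sorted (ascending): 376, 376, 376, 441, 529, 732, 751, 756, 766
The 3 values of 376 occupy positions 1–3 → each gets rank 1.
L has value 376 → rank 1.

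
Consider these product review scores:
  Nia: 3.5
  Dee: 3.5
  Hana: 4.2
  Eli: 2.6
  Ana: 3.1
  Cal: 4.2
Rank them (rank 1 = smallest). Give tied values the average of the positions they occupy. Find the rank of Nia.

3.5

Sorted (ascending): 2.6, 3.1, 3.5, 3.5, 4.2, 4.2
The 2 values of 3.5 occupy positions 3–4 → average rank (3+4)/2 = 3.5.
The 2 values of 4.2 occupy positions 5–6 → average rank (5+6)/2 = 5.5.
Nia has value 3.5 → rank 3.5.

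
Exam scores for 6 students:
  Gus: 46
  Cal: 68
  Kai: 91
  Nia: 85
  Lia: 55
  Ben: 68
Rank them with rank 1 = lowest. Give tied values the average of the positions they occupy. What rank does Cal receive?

3.5

Sorted (ascending): 46, 55, 68, 68, 85, 91
The 2 values of 68 occupy positions 3–4 → average rank (3+4)/2 = 3.5.
Cal has value 68 → rank 3.5.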